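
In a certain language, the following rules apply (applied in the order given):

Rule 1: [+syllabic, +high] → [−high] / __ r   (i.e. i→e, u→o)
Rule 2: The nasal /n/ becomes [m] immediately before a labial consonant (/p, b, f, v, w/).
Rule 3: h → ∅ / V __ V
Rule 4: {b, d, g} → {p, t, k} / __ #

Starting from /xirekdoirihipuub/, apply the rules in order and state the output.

Rule 1 (pre-rhotic lowering): /i/ is a high vowel immediately before /r/, so it lowers to [e]. /i/ is a high vowel immediately before /r/, so it lowers to [e]. /xirekdoirihipuub/ → xerekdoerihipuub.
Rule 2 (nasal place assimilation): no segment meets the environment; /xerekdoerihipuub/ is unchanged.
Rule 3 (intervocalic h-deletion): /h/ occurs between vowels /i/ and /i/, so it deletes. /xerekdoerihipuub/ → xerekdoeriipuub.
Rule 4 (final devoicing): /b/ is a voiced stop in word-final position, so it devoices to [p]. /xerekdoeriipuub/ → xerekdoeriipuup.

xerekdoeriipuup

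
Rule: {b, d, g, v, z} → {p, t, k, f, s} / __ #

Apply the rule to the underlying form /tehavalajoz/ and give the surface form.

Scanning /tehavalajoz/: /v/ at position 5 is not in the conditioning environment; /z/ is a voiced obstruent in word-final position, so it devoices to [s].
Result: [tehavalajos].

tehavalajos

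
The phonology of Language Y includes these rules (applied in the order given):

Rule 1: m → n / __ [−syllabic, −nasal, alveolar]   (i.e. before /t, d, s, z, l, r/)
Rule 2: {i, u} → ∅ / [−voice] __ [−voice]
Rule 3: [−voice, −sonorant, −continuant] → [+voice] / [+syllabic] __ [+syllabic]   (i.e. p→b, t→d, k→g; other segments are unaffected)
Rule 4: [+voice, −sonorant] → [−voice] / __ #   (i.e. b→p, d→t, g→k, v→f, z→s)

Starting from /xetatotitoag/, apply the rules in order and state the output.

xedadottoak

Rule 1 (nasal place assimilation): no segment meets the environment; /xetatotitoag/ is unchanged.
Rule 2 (high vowel syncope): /i/ is a high vowel flanked by voiceless consonants /t/ and /t/, so it deletes. /xetatotitoag/ → xetatottoag.
Rule 3 (intervocalic voicing): /t/ is a voiceless stop between vowels /e/ and /a/, so it voices to [d]. /t/ is a voiceless stop between vowels /a/ and /o/, so it voices to [d]. /xetatottoag/ → xedadottoag.
Rule 4 (final devoicing): /g/ is a voiced obstruent in word-final position, so it devoices to [k]. /xedadottoag/ → xedadottoak.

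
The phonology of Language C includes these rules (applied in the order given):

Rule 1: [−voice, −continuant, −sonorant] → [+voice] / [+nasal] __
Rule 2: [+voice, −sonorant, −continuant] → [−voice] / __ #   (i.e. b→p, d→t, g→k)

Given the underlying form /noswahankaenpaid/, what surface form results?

noswahangaenbait

Rule 1 (post-nasal voicing): /k/ is a voiceless stop immediately after the nasal /n/, so it voices to [g]. /p/ is a voiceless stop immediately after the nasal /n/, so it voices to [b]. /noswahankaenpaid/ → noswahangaenbaid.
Rule 2 (final devoicing): /d/ is a voiced stop in word-final position, so it devoices to [t]. /noswahangaenbaid/ → noswahangaenbait.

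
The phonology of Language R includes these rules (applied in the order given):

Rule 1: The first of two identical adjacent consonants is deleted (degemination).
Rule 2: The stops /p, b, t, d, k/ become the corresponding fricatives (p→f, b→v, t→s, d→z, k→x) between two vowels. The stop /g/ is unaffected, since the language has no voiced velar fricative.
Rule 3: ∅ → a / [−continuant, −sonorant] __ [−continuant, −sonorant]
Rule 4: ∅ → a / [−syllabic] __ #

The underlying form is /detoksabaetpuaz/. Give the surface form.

desoksavaetapuaza

Rule 1 (degemination): no segment meets the environment; /detoksabaetpuaz/ is unchanged.
Rule 2 (intervocalic spirantization): /t/ is a stop between vowels /e/ and /o/, so it spirantizes to the fricative [s]. /b/ is a stop between vowels /a/ and /a/, so it spirantizes to the fricative [v]. /detoksabaetpuaz/ → desoksavaetpuaz.
Rule 3 (stop-cluster a-epenthesis): /t/ and /p/ form a stop–stop cluster, so [a] is inserted between them. /desoksavaetpuaz/ → desoksavaetapuaz.
Rule 4 (final a-epenthesis): the form ends in the consonant /z/, so [a] is inserted word-finally. /desoksavaetapuaz/ → desoksavaetapuaza.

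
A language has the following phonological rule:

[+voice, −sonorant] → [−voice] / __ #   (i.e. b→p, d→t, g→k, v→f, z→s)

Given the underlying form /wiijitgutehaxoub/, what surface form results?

Scanning /wiijitgutehaxoub/: /g/ at position 7 is not in the conditioning environment; /b/ is a voiced obstruent in word-final position, so it devoices to [p].
Result: [wiijitgutehaxoup].

wiijitgutehaxoup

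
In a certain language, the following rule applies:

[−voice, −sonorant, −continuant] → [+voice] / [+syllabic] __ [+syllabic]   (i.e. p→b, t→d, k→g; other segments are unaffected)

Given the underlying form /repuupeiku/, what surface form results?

/p/ is a voiceless stop between vowels /e/ and /u/, so it voices to [b].
/p/ is a voiceless stop between vowels /u/ and /e/, so it voices to [b].
/k/ is a voiceless stop between vowels /i/ and /u/, so it voices to [g].
Surface form: [rebuubeigu].

rebuubeigu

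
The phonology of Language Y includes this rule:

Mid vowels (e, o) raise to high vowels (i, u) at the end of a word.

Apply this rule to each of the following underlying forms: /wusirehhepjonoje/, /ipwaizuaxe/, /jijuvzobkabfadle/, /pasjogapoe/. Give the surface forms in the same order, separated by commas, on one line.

/wusirehhepjonoje/: /e/ is a mid vowel in word-final position, so it raises to [i]. → [wusirehhepjonoji].
/ipwaizuaxe/: /e/ is a mid vowel in word-final position, so it raises to [i]. → [ipwaizuaxi].
/jijuvzobkabfadle/: /e/ is a mid vowel in word-final position, so it raises to [i]. → [jijuvzobkabfadli].
/pasjogapoe/: /e/ is a mid vowel in word-final position, so it raises to [i]. → [pasjogapoi].

wusirehhepjonoji, ipwaizuaxi, jijuvzobkabfadli, pasjogapoi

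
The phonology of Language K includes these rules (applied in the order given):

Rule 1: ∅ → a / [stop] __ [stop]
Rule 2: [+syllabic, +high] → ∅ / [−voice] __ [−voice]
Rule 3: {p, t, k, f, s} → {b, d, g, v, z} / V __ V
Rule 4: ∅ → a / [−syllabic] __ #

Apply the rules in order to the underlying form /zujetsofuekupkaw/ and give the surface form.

zujetsovuekpagawa

Rule 1 (stop-cluster a-epenthesis): /p/ and /k/ form a stop–stop cluster, so [a] is inserted between them. /zujetsofuekupkaw/ → zujetsofuekupakaw.
Rule 2 (high vowel syncope): /u/ is a high vowel flanked by voiceless consonants /k/ and /p/, so it deletes. /zujetsofuekupakaw/ → zujetsofuekpakaw.
Rule 3 (intervocalic voicing): /f/ is a voiceless obstruent between vowels /o/ and /u/, so it voices to [v]. /k/ is a voiceless obstruent between vowels /a/ and /a/, so it voices to [g]. /zujetsofuekpakaw/ → zujetsovuekpagaw.
Rule 4 (final a-epenthesis): the form ends in the consonant /w/, so [a] is inserted word-finally. /zujetsovuekpagaw/ → zujetsovuekpagawa.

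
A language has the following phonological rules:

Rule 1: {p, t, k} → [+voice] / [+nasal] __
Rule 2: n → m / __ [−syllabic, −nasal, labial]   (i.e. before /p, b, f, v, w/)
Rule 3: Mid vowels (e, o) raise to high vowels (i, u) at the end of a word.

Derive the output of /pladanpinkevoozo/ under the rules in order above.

Rule 1 (post-nasal voicing): /p/ is a voiceless stop immediately after the nasal /n/, so it voices to [b]. /k/ is a voiceless stop immediately after the nasal /n/, so it voices to [g]. /pladanpinkevoozo/ → pladanbingevoozo.
Rule 2 (nasal place assimilation): /n/ precedes the labial consonant /b/, so it assimilates in place to [m]. /pladanbingevoozo/ → pladambingevoozo.
Rule 3 (final vowel raising): /o/ is a mid vowel in word-final position, so it raises to [u]. /pladambingevoozo/ → pladambingevoozu.

pladambingevoozu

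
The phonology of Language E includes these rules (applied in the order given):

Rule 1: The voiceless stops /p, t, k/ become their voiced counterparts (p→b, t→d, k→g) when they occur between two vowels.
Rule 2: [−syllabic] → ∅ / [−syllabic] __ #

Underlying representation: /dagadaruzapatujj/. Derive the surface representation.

dagadaruzabaduj

Rule 1 (intervocalic voicing): /p/ is a voiceless stop between vowels /a/ and /a/, so it voices to [b]. /t/ is a voiceless stop between vowels /a/ and /u/, so it voices to [d]. /dagadaruzapatujj/ → dagadaruzabadujj.
Rule 2 (final cluster simplification): /j/ is the second consonant of a word-final cluster /jj/, so it deletes. /dagadaruzabadujj/ → dagadaruzabaduj.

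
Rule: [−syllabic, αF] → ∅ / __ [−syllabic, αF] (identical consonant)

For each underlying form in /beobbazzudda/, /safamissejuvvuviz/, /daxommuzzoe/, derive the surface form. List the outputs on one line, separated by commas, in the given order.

beobazuda, safamisejuvuviz, daxomuzoe

/beobbazzudda/: /bb/ is a geminate; the first /b/ deletes. /zz/ is a geminate; the first /z/ deletes. /dd/ is a geminate; the first /d/ deletes. → [beobazuda].
/safamissejuvvuviz/: /ss/ is a geminate; the first /s/ deletes. /vv/ is a geminate; the first /v/ deletes. → [safamisejuvuviz].
/daxommuzzoe/: /mm/ is a geminate; the first /m/ deletes. /zz/ is a geminate; the first /z/ deletes. → [daxomuzoe].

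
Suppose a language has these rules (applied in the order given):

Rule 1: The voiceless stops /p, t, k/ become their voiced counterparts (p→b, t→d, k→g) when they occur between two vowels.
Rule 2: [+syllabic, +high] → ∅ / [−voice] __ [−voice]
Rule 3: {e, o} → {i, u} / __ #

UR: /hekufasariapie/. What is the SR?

hegufasariabii

Rule 1 (intervocalic voicing): /k/ is a voiceless stop between vowels /e/ and /u/, so it voices to [g]. /p/ is a voiceless stop between vowels /a/ and /i/, so it voices to [b]. /hekufasariapie/ → hegufasariabie.
Rule 2 (high vowel syncope): no segment meets the environment; /hegufasariabie/ is unchanged.
Rule 3 (final vowel raising): /e/ is a mid vowel in word-final position, so it raises to [i]. /hegufasariabie/ → hegufasariabii.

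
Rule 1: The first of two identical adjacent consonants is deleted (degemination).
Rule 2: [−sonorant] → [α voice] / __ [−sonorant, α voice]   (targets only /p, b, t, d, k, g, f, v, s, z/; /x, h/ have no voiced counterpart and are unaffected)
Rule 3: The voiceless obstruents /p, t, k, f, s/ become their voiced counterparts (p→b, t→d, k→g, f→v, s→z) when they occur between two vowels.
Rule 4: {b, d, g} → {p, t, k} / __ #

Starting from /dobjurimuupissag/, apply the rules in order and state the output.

dobjurimuubizak

Rule 1 (degemination): /ss/ is a geminate; the first /s/ deletes. /dobjurimuupissag/ → dobjurimuupisag.
Rule 2 (regressive voicing assimilation): no segment meets the environment; /dobjurimuupisag/ is unchanged.
Rule 3 (intervocalic voicing): /p/ is a voiceless obstruent between vowels /u/ and /i/, so it voices to [b]. /s/ is a voiceless obstruent between vowels /i/ and /a/, so it voices to [z]. /dobjurimuupisag/ → dobjurimuubizag.
Rule 4 (final devoicing): /g/ is a voiced stop in word-final position, so it devoices to [k]. /dobjurimuubizag/ → dobjurimuubizak.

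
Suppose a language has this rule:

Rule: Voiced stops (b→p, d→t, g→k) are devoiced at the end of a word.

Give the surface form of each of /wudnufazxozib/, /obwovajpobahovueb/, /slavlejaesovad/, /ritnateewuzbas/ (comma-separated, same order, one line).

/wudnufazxozib/: /b/ is a voiced stop in word-final position, so it devoices to [p]. → [wudnufazxozip].
/obwovajpobahovueb/: /b/ is a voiced stop in word-final position, so it devoices to [p]. → [obwovajpobahovuep].
/slavlejaesovad/: /d/ is a voiced stop in word-final position, so it devoices to [t]. → [slavlejaesovat].
/ritnateewuzbas/: the rule's environment is not met; surfaces unchanged as [ritnateewuzbas].

wudnufazxozip, obwovajpobahovuep, slavlejaesovat, ritnateewuzbas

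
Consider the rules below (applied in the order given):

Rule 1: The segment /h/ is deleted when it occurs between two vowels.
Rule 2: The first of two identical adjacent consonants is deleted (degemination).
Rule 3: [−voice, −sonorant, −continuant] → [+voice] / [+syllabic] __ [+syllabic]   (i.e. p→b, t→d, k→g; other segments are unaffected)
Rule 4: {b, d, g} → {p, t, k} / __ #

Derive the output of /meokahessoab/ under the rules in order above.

meogaesoap

Rule 1 (intervocalic h-deletion): /h/ occurs between vowels /a/ and /e/, so it deletes. /meokahessoab/ → meokaessoab.
Rule 2 (degemination): /ss/ is a geminate; the first /s/ deletes. /meokaessoab/ → meokaesoab.
Rule 3 (intervocalic voicing): /k/ is a voiceless stop between vowels /o/ and /a/, so it voices to [g]. /meokaesoab/ → meogaesoab.
Rule 4 (final devoicing): /b/ is a voiced stop in word-final position, so it devoices to [p]. /meogaesoab/ → meogaesoap.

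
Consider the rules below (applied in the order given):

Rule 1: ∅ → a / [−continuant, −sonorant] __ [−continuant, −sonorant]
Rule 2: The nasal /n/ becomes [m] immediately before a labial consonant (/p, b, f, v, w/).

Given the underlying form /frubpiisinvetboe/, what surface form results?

frubapiisimvetaboe

Rule 1 (stop-cluster a-epenthesis): /b/ and /p/ form a stop–stop cluster, so [a] is inserted between them. /t/ and /b/ form a stop–stop cluster, so [a] is inserted between them. /frubpiisinvetboe/ → frubapiisinvetaboe.
Rule 2 (nasal place assimilation): /n/ precedes the labial consonant /v/, so it assimilates in place to [m]. /frubapiisinvetaboe/ → frubapiisimvetaboe.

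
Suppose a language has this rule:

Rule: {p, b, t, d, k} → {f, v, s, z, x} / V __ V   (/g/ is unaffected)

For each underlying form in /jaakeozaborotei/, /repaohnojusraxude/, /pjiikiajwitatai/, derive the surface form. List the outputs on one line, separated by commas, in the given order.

/jaakeozaborotei/: /k/ is a stop between vowels /a/ and /e/, so it spirantizes to the fricative [x]. /b/ is a stop between vowels /a/ and /o/, so it spirantizes to the fricative [v]. /t/ is a stop between vowels /o/ and /e/, so it spirantizes to the fricative [s]. → [jaaxeozavorosei].
/repaohnojusraxude/: /p/ is a stop between vowels /e/ and /a/, so it spirantizes to the fricative [f]. /d/ is a stop between vowels /u/ and /e/, so it spirantizes to the fricative [z]. → [refaohnojusraxuze].
/pjiikiajwitatai/: /k/ is a stop between vowels /i/ and /i/, so it spirantizes to the fricative [x]. /t/ is a stop between vowels /i/ and /a/, so it spirantizes to the fricative [s]. /t/ is a stop between vowels /a/ and /a/, so it spirantizes to the fricative [s]. → [pjiixiajwisasai].

jaaxeozavorosei, refaohnojusraxuze, pjiixiajwisasai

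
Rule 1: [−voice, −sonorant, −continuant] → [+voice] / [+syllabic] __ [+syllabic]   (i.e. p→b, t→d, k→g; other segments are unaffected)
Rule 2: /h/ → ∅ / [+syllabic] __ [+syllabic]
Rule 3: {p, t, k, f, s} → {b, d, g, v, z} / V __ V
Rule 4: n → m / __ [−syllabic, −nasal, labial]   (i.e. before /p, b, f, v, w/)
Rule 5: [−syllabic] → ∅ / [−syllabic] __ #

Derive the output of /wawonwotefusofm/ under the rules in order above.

wawomwodevuzof

Rule 1 (intervocalic voicing): /t/ is a voiceless stop between vowels /o/ and /e/, so it voices to [d]. /wawonwotefusofm/ → wawonwodefusofm.
Rule 2 (intervocalic h-deletion): no segment meets the environment; /wawonwodefusofm/ is unchanged.
Rule 3 (intervocalic voicing): /f/ is a voiceless obstruent between vowels /e/ and /u/, so it voices to [v]. /s/ is a voiceless obstruent between vowels /u/ and /o/, so it voices to [z]. /wawonwodefusofm/ → wawonwodevuzofm.
Rule 4 (nasal place assimilation): /n/ precedes the labial consonant /w/, so it assimilates in place to [m]. /wawonwodevuzofm/ → wawomwodevuzofm.
Rule 5 (final cluster simplification): /m/ is the second consonant of a word-final cluster /fm/, so it deletes. /wawomwodevuzofm/ → wawomwodevuzof.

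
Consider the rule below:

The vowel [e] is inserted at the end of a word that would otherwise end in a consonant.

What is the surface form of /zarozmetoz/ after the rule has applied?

zarozmetoze

the form ends in the consonant /z/, so [e] is inserted word-finally.
Surface form: [zarozmetoze].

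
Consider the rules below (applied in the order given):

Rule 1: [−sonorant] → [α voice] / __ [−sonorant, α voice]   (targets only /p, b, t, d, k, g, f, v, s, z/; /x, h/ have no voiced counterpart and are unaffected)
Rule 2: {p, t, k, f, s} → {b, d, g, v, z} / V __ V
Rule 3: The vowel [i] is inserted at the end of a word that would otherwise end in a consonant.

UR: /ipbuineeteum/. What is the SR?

ibbuineedeumi

Rule 1 (regressive voicing assimilation): /p/ precedes the voiced obstruent /b/, so it voices to [b] by assimilation. /ipbuineeteum/ → ibbuineeteum.
Rule 2 (intervocalic voicing): /t/ is a voiceless obstruent between vowels /e/ and /e/, so it voices to [d]. /ibbuineeteum/ → ibbuineedeum.
Rule 3 (final i-epenthesis): the form ends in the consonant /m/, so [i] is inserted word-finally. /ibbuineedeum/ → ibbuineedeumi.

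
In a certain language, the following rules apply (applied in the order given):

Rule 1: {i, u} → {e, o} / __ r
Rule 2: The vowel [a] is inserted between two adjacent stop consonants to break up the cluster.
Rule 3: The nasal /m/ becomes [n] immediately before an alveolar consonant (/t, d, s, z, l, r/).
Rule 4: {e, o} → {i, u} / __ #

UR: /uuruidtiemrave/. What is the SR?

uoruidatienravi

Rule 1 (pre-rhotic lowering): /u/ is a high vowel immediately before /r/, so it lowers to [o]. /uuruidtiemrave/ → uoruidtiemrave.
Rule 2 (stop-cluster a-epenthesis): /d/ and /t/ form a stop–stop cluster, so [a] is inserted between them. /uoruidtiemrave/ → uoruidatiemrave.
Rule 3 (nasal place assimilation): /m/ precedes the alveolar consonant /r/, so it assimilates in place to [n]. /uoruidatiemrave/ → uoruidatienrave.
Rule 4 (final vowel raising): /e/ is a mid vowel in word-final position, so it raises to [i]. /uoruidatienrave/ → uoruidatienravi.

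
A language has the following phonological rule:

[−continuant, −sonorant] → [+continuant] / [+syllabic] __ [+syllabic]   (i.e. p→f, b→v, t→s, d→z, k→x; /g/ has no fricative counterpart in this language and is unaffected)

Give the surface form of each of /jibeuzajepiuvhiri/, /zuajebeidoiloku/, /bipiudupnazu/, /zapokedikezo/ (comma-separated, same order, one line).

jiveuzajefiuvhiri, zuajeveizoiloxu, bifiuzupnazu, zafoxezixezo

/jibeuzajepiuvhiri/: /b/ is a stop between vowels /i/ and /e/, so it spirantizes to the fricative [v]. /p/ is a stop between vowels /e/ and /i/, so it spirantizes to the fricative [f]. → [jiveuzajefiuvhiri].
/zuajebeidoiloku/: /b/ is a stop between vowels /e/ and /e/, so it spirantizes to the fricative [v]. /d/ is a stop between vowels /i/ and /o/, so it spirantizes to the fricative [z]. /k/ is a stop between vowels /o/ and /u/, so it spirantizes to the fricative [x]. → [zuajeveizoiloxu].
/bipiudupnazu/: /p/ is a stop between vowels /i/ and /i/, so it spirantizes to the fricative [f]. /d/ is a stop between vowels /u/ and /u/, so it spirantizes to the fricative [z]. → [bifiuzupnazu].
/zapokedikezo/: /p/ is a stop between vowels /a/ and /o/, so it spirantizes to the fricative [f]. /k/ is a stop between vowels /o/ and /e/, so it spirantizes to the fricative [x]. /d/ is a stop between vowels /e/ and /i/, so it spirantizes to the fricative [z]. /k/ is a stop between vowels /i/ and /e/, so it spirantizes to the fricative [x]. → [zafoxezixezo].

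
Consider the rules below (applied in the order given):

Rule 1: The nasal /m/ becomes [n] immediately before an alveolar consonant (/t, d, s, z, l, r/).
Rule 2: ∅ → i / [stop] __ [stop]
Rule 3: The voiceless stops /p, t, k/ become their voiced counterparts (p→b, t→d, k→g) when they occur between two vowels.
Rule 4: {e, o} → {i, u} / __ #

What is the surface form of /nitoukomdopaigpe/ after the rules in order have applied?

Rule 1 (nasal place assimilation): /m/ precedes the alveolar consonant /d/, so it assimilates in place to [n]. /nitoukomdopaigpe/ → nitoukondopaigpe.
Rule 2 (stop-cluster i-epenthesis): /g/ and /p/ form a stop–stop cluster, so [i] is inserted between them. /nitoukondopaigpe/ → nitoukondopaigipe.
Rule 3 (intervocalic voicing): /t/ is a voiceless stop between vowels /i/ and /o/, so it voices to [d]. /k/ is a voiceless stop between vowels /u/ and /o/, so it voices to [g]. /p/ is a voiceless stop between vowels /o/ and /a/, so it voices to [b]. /p/ is a voiceless stop between vowels /i/ and /e/, so it voices to [b]. /nitoukondopaigipe/ → nidougondobaigibe.
Rule 4 (final vowel raising): /e/ is a mid vowel in word-final position, so it raises to [i]. /nidougondobaigibe/ → nidougondobaigibi.

nidougondobaigibi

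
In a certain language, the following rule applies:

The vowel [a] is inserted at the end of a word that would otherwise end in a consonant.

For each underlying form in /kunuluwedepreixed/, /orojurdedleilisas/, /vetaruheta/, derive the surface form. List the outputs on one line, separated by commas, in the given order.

/kunuluwedepreixed/: the form ends in the consonant /d/, so [a] is inserted word-finally. → [kunuluwedepreixeda].
/orojurdedleilisas/: the form ends in the consonant /s/, so [a] is inserted word-finally. → [orojurdedleilisasa].
/vetaruheta/: the rule's environment is not met; surfaces unchanged as [vetaruheta].

kunuluwedepreixeda, orojurdedleilisasa, vetaruheta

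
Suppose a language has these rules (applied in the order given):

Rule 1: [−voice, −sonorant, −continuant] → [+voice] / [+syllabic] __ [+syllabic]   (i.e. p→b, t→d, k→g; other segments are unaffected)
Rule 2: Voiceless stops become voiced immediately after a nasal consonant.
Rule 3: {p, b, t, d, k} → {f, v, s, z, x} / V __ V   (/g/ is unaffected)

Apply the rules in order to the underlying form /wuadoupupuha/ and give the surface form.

wuazouvuvuha

Rule 1 (intervocalic voicing): /p/ is a voiceless stop between vowels /u/ and /u/, so it voices to [b]. /p/ is a voiceless stop between vowels /u/ and /u/, so it voices to [b]. /wuadoupupuha/ → wuadoububuha.
Rule 2 (post-nasal voicing): no segment meets the environment; /wuadoububuha/ is unchanged.
Rule 3 (intervocalic spirantization): /d/ is a stop between vowels /a/ and /o/, so it spirantizes to the fricative [z]. /b/ is a stop between vowels /u/ and /u/, so it spirantizes to the fricative [v]. /b/ is a stop between vowels /u/ and /u/, so it spirantizes to the fricative [v]. /wuadoububuha/ → wuazouvuvuha.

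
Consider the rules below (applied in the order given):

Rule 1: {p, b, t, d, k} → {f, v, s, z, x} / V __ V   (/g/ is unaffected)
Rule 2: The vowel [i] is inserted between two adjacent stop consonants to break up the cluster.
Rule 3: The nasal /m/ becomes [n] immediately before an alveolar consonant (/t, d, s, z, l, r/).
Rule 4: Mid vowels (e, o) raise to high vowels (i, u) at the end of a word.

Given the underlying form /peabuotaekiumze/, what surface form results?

peavuosaexiunzi

Rule 1 (intervocalic spirantization): /b/ is a stop between vowels /a/ and /u/, so it spirantizes to the fricative [v]. /t/ is a stop between vowels /o/ and /a/, so it spirantizes to the fricative [s]. /k/ is a stop between vowels /e/ and /i/, so it spirantizes to the fricative [x]. /peabuotaekiumze/ → peavuosaexiumze.
Rule 2 (stop-cluster i-epenthesis): no segment meets the environment; /peavuosaexiumze/ is unchanged.
Rule 3 (nasal place assimilation): /m/ precedes the alveolar consonant /z/, so it assimilates in place to [n]. /peavuosaexiumze/ → peavuosaexiunze.
Rule 4 (final vowel raising): /e/ is a mid vowel in word-final position, so it raises to [i]. /peavuosaexiunze/ → peavuosaexiunzi.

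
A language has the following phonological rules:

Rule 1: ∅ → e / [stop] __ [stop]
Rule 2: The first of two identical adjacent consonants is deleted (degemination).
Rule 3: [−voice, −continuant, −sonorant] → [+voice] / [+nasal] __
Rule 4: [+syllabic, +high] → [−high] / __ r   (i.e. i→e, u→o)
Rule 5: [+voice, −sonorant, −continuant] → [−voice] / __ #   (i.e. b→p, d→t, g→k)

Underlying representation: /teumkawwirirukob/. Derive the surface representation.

Rule 1 (stop-cluster e-epenthesis): no segment meets the environment; /teumkawwirirukob/ is unchanged.
Rule 2 (degemination): /ww/ is a geminate; the first /w/ deletes. /teumkawwirirukob/ → teumkawirirukob.
Rule 3 (post-nasal voicing): /k/ is a voiceless stop immediately after the nasal /m/, so it voices to [g]. /teumkawirirukob/ → teumgawirirukob.
Rule 4 (pre-rhotic lowering): /i/ is a high vowel immediately before /r/, so it lowers to [e]. /i/ is a high vowel immediately before /r/, so it lowers to [e]. /teumgawirirukob/ → teumgawererukob.
Rule 5 (final devoicing): /b/ is a voiced stop in word-final position, so it devoices to [p]. /teumgawererukob/ → teumgawererukop.

teumgawererukop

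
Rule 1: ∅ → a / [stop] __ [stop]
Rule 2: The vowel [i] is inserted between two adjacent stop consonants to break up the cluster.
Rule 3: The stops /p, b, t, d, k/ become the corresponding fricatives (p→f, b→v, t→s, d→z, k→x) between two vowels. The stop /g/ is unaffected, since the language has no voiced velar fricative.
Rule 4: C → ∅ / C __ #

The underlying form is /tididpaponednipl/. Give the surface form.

tizizafafonednip

Rule 1 (stop-cluster a-epenthesis): /d/ and /p/ form a stop–stop cluster, so [a] is inserted between them. /tididpaponednipl/ → tididapaponednipl.
Rule 2 (stop-cluster i-epenthesis): no segment meets the environment; /tididapaponednipl/ is unchanged.
Rule 3 (intervocalic spirantization): /d/ is a stop between vowels /i/ and /i/, so it spirantizes to the fricative [z]. /d/ is a stop between vowels /i/ and /a/, so it spirantizes to the fricative [z]. /p/ is a stop between vowels /a/ and /a/, so it spirantizes to the fricative [f]. /p/ is a stop between vowels /a/ and /o/, so it spirantizes to the fricative [f]. /tididapaponednipl/ → tizizafafonednipl.
Rule 4 (final cluster simplification): /l/ is the second consonant of a word-final cluster /pl/, so it deletes. /tizizafafonednipl/ → tizizafafonednip.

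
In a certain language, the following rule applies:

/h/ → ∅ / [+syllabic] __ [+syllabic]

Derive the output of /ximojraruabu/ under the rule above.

ximojraruabu

No segment of /ximojraruabu/ meets the structural description of the rule, so the form surfaces unchanged.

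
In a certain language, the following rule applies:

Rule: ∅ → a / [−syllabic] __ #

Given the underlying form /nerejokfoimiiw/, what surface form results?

nerejokfoimiiwa

the form ends in the consonant /w/, so [a] is inserted word-finally.
Surface form: [nerejokfoimiiwa].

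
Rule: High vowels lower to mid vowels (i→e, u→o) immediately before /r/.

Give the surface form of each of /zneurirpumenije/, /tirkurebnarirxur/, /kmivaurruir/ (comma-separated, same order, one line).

zneorerpumenije, terkorebnarerxor, kmivaorruer

/zneurirpumenije/: /u/ is a high vowel immediately before /r/, so it lowers to [o]. /i/ is a high vowel immediately before /r/, so it lowers to [e]. → [zneorerpumenije].
/tirkurebnarirxur/: /i/ is a high vowel immediately before /r/, so it lowers to [e]. /u/ is a high vowel immediately before /r/, so it lowers to [o]. /i/ is a high vowel immediately before /r/, so it lowers to [e]. /u/ is a high vowel immediately before /r/, so it lowers to [o]. → [terkorebnarerxor].
/kmivaurruir/: /u/ is a high vowel immediately before /r/, so it lowers to [o]. /i/ is a high vowel immediately before /r/, so it lowers to [e]. → [kmivaorruer].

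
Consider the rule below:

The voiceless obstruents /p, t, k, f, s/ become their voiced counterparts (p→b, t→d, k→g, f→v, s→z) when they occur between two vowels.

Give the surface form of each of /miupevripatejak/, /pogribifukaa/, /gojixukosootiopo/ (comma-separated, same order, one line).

miubevribadejak, pogribivugaa, gojixugozoodiobo

/miupevripatejak/: /p/ is a voiceless obstruent between vowels /u/ and /e/, so it voices to [b]. /p/ is a voiceless obstruent between vowels /i/ and /a/, so it voices to [b]. /t/ is a voiceless obstruent between vowels /a/ and /e/, so it voices to [d]. → [miubevribadejak].
/pogribifukaa/: /f/ is a voiceless obstruent between vowels /i/ and /u/, so it voices to [v]. /k/ is a voiceless obstruent between vowels /u/ and /a/, so it voices to [g]. → [pogribivugaa].
/gojixukosootiopo/: /k/ is a voiceless obstruent between vowels /u/ and /o/, so it voices to [g]. /s/ is a voiceless obstruent between vowels /o/ and /o/, so it voices to [z]. /t/ is a voiceless obstruent between vowels /o/ and /i/, so it voices to [d]. /p/ is a voiceless obstruent between vowels /o/ and /o/, so it voices to [b]. → [gojixugozoodiobo].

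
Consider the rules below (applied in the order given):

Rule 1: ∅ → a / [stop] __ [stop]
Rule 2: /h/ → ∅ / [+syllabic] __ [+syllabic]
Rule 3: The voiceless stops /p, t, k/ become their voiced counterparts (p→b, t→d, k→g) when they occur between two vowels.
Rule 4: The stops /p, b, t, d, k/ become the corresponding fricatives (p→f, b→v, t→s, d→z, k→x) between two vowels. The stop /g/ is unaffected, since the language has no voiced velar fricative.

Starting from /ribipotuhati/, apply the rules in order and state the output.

rivivozuazi

Rule 1 (stop-cluster a-epenthesis): no segment meets the environment; /ribipotuhati/ is unchanged.
Rule 2 (intervocalic h-deletion): /h/ occurs between vowels /u/ and /a/, so it deletes. /ribipotuhati/ → ribipotuati.
Rule 3 (intervocalic voicing): /p/ is a voiceless stop between vowels /i/ and /o/, so it voices to [b]. /t/ is a voiceless stop between vowels /o/ and /u/, so it voices to [d]. /t/ is a voiceless stop between vowels /a/ and /i/, so it voices to [d]. /ribipotuati/ → ribiboduadi.
Rule 4 (intervocalic spirantization): /b/ is a stop between vowels /i/ and /i/, so it spirantizes to the fricative [v]. /b/ is a stop between vowels /i/ and /o/, so it spirantizes to the fricative [v]. /d/ is a stop between vowels /o/ and /u/, so it spirantizes to the fricative [z]. /d/ is a stop between vowels /a/ and /i/, so it spirantizes to the fricative [z]. /ribiboduadi/ → rivivozuazi.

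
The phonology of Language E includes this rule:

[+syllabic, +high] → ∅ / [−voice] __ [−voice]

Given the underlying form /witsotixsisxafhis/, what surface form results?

witsotxssxafhs

/i/ is a high vowel flanked by voiceless consonants /t/ and /x/, so it deletes.
/i/ is a high vowel flanked by voiceless consonants /s/ and /s/, so it deletes.
/i/ is a high vowel flanked by voiceless consonants /h/ and /s/, so it deletes.
The other instance of /i/ does not occur in the required environment and remains unchanged.
Surface form: [witsotxssxafhs].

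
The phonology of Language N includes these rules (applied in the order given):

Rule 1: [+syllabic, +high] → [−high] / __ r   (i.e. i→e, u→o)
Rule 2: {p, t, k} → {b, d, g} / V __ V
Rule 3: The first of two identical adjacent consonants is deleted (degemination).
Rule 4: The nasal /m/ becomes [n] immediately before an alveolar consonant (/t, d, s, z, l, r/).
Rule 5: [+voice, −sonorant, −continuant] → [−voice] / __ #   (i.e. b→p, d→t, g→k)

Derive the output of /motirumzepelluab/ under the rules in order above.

moderunzebeluap

Rule 1 (pre-rhotic lowering): /i/ is a high vowel immediately before /r/, so it lowers to [e]. /motirumzepelluab/ → moterumzepelluab.
Rule 2 (intervocalic voicing): /t/ is a voiceless stop between vowels /o/ and /e/, so it voices to [d]. /p/ is a voiceless stop between vowels /e/ and /e/, so it voices to [b]. /moterumzepelluab/ → moderumzebelluab.
Rule 3 (degemination): /ll/ is a geminate; the first /l/ deletes. /moderumzebelluab/ → moderumzebeluab.
Rule 4 (nasal place assimilation): /m/ precedes the alveolar consonant /z/, so it assimilates in place to [n]. /moderumzebeluab/ → moderunzebeluab.
Rule 5 (final devoicing): /b/ is a voiced stop in word-final position, so it devoices to [p]. /moderunzebeluab/ → moderunzebeluap.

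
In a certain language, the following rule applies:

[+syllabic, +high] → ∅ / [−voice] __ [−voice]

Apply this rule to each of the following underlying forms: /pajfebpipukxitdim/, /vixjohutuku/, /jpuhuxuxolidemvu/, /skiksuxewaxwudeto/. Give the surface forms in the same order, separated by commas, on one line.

/pajfebpipukxitdim/: /i/ is a high vowel flanked by voiceless consonants /p/ and /p/, so it deletes. /u/ is a high vowel flanked by voiceless consonants /p/ and /k/, so it deletes. /i/ is a high vowel flanked by voiceless consonants /x/ and /t/, so it deletes. → [pajfebppkxtdim].
/vixjohutuku/: /u/ is a high vowel flanked by voiceless consonants /h/ and /t/, so it deletes. /u/ is a high vowel flanked by voiceless consonants /t/ and /k/, so it deletes. → [vixjohtku].
/jpuhuxuxolidemvu/: /u/ is a high vowel flanked by voiceless consonants /p/ and /h/, so it deletes. /u/ is a high vowel flanked by voiceless consonants /h/ and /x/, so it deletes. /u/ is a high vowel flanked by voiceless consonants /x/ and /x/, so it deletes. → [jphxxolidemvu].
/skiksuxewaxwudeto/: /i/ is a high vowel flanked by voiceless consonants /k/ and /k/, so it deletes. /u/ is a high vowel flanked by voiceless consonants /s/ and /x/, so it deletes. → [skksxewaxwudeto].

pajfebppkxtdim, vixjohtku, jphxxolidemvu, skksxewaxwudeto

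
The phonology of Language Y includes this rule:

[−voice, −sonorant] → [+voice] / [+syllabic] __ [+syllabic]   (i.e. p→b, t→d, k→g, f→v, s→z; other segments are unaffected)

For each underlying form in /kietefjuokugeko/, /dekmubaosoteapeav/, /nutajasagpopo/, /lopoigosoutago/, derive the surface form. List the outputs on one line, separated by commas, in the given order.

/kietefjuokugeko/: /t/ is a voiceless obstruent between vowels /e/ and /e/, so it voices to [d]. /k/ is a voiceless obstruent between vowels /o/ and /u/, so it voices to [g]. /k/ is a voiceless obstruent between vowels /e/ and /o/, so it voices to [g]. → [kiedefjuogugego].
/dekmubaosoteapeav/: /s/ is a voiceless obstruent between vowels /o/ and /o/, so it voices to [z]. /t/ is a voiceless obstruent between vowels /o/ and /e/, so it voices to [d]. /p/ is a voiceless obstruent between vowels /a/ and /e/, so it voices to [b]. → [dekmubaozodeabeav].
/nutajasagpopo/: /t/ is a voiceless obstruent between vowels /u/ and /a/, so it voices to [d]. /s/ is a voiceless obstruent between vowels /a/ and /a/, so it voices to [z]. /p/ is a voiceless obstruent between vowels /o/ and /o/, so it voices to [b]. → [nudajazagpobo].
/lopoigosoutago/: /p/ is a voiceless obstruent between vowels /o/ and /o/, so it voices to [b]. /s/ is a voiceless obstruent between vowels /o/ and /o/, so it voices to [z]. /t/ is a voiceless obstruent between vowels /u/ and /a/, so it voices to [d]. → [loboigozoudago].

kiedefjuogugego, dekmubaozodeabeav, nudajazagpobo, loboigozoudago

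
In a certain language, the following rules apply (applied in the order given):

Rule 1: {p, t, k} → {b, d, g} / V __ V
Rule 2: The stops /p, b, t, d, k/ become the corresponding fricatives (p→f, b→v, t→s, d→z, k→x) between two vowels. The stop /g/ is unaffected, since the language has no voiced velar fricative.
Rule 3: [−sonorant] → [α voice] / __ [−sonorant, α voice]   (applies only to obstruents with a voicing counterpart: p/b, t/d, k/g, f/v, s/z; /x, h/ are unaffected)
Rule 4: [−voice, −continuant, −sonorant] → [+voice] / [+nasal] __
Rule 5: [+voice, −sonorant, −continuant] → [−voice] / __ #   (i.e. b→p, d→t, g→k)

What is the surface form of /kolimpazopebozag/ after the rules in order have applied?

kolimbazovevozak

Rule 1 (intervocalic voicing): /p/ is a voiceless stop between vowels /o/ and /e/, so it voices to [b]. /kolimpazopebozag/ → kolimpazobebozag.
Rule 2 (intervocalic spirantization): /b/ is a stop between vowels /o/ and /e/, so it spirantizes to the fricative [v]. /b/ is a stop between vowels /e/ and /o/, so it spirantizes to the fricative [v]. /kolimpazobebozag/ → kolimpazovevozag.
Rule 3 (regressive voicing assimilation): no segment meets the environment; /kolimpazovevozag/ is unchanged.
Rule 4 (post-nasal voicing): /p/ is a voiceless stop immediately after the nasal /m/, so it voices to [b]. /kolimpazovevozag/ → kolimbazovevozag.
Rule 5 (final devoicing): /g/ is a voiced stop in word-final position, so it devoices to [k]. /kolimbazovevozag/ → kolimbazovevozak.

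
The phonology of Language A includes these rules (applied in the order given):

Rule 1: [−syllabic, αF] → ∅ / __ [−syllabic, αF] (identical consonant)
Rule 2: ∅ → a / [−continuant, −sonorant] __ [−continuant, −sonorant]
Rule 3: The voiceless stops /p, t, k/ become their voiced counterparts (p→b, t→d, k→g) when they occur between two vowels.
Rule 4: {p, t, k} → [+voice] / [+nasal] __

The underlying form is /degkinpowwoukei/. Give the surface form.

Rule 1 (degemination): /ww/ is a geminate; the first /w/ deletes. /degkinpowwoukei/ → degkinpowoukei.
Rule 2 (stop-cluster a-epenthesis): /g/ and /k/ form a stop–stop cluster, so [a] is inserted between them. /degkinpowoukei/ → degakinpowoukei.
Rule 3 (intervocalic voicing): /k/ is a voiceless stop between vowels /a/ and /i/, so it voices to [g]. /k/ is a voiceless stop between vowels /u/ and /e/, so it voices to [g]. /degakinpowoukei/ → degaginpowougei.
Rule 4 (post-nasal voicing): /p/ is a voiceless stop immediately after the nasal /n/, so it voices to [b]. /degaginpowougei/ → degaginbowougei.

degaginbowougei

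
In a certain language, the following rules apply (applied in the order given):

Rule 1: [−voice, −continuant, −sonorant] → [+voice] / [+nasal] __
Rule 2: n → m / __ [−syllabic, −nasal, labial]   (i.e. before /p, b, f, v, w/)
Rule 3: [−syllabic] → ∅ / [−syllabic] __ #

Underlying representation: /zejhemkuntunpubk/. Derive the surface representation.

Rule 1 (post-nasal voicing): /k/ is a voiceless stop immediately after the nasal /m/, so it voices to [g]. /t/ is a voiceless stop immediately after the nasal /n/, so it voices to [d]. /p/ is a voiceless stop immediately after the nasal /n/, so it voices to [b]. /zejhemkuntunpubk/ → zejhemgundunbubk.
Rule 2 (nasal place assimilation): /n/ precedes the labial consonant /b/, so it assimilates in place to [m]. /zejhemgundunbubk/ → zejhemgundumbubk.
Rule 3 (final cluster simplification): /k/ is the second consonant of a word-final cluster /bk/, so it deletes. /zejhemgundumbubk/ → zejhemgundumbub.

zejhemgundumbub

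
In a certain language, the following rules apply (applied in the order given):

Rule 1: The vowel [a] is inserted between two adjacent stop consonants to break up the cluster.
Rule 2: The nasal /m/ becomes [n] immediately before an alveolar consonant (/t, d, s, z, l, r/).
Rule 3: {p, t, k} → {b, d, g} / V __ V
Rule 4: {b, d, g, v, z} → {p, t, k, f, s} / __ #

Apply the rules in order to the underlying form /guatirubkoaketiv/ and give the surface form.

guadirubagoagedif

Rule 1 (stop-cluster a-epenthesis): /b/ and /k/ form a stop–stop cluster, so [a] is inserted between them. /guatirubkoaketiv/ → guatirubakoaketiv.
Rule 2 (nasal place assimilation): no segment meets the environment; /guatirubakoaketiv/ is unchanged.
Rule 3 (intervocalic voicing): /t/ is a voiceless stop between vowels /a/ and /i/, so it voices to [d]. /k/ is a voiceless stop between vowels /a/ and /o/, so it voices to [g]. /k/ is a voiceless stop between vowels /a/ and /e/, so it voices to [g]. /t/ is a voiceless stop between vowels /e/ and /i/, so it voices to [d]. /guatirubakoaketiv/ → guadirubagoagediv.
Rule 4 (final devoicing): /v/ is a voiced obstruent in word-final position, so it devoices to [f]. /guadirubagoagediv/ → guadirubagoagedif.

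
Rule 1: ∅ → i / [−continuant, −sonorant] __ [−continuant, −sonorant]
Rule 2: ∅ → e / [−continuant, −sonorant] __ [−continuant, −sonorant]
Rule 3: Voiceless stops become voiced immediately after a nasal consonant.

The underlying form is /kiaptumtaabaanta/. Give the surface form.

kiapitumdaabaanda

Rule 1 (stop-cluster i-epenthesis): /p/ and /t/ form a stop–stop cluster, so [i] is inserted between them. /kiaptumtaabaanta/ → kiapitumtaabaanta.
Rule 2 (stop-cluster e-epenthesis): no segment meets the environment; /kiapitumtaabaanta/ is unchanged.
Rule 3 (post-nasal voicing): /t/ is a voiceless stop immediately after the nasal /m/, so it voices to [d]. /t/ is a voiceless stop immediately after the nasal /n/, so it voices to [d]. /kiapitumtaabaanta/ → kiapitumdaabaanda.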